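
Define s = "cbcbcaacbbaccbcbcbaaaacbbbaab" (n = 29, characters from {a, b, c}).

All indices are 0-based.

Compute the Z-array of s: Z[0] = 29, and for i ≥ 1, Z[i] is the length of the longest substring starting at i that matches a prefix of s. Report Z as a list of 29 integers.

[29, 0, 3, 0, 1, 0, 0, 2, 0, 0, 0, 1, 5, 0, 4, 0, 2, 0, 0, 0, 0, 0, 2, 0, 0, 0, 0, 0, 0]

Z[0]=29
i=1: fresh scan; Z[1]=0
i=2: fresh scan; Z[2]=3 scan→box=[2,5)
i=3: min(r-i=2, Z[1]=0)=0; Z[3]=0
i=4: min(r-i=1, Z[2]=3)=1; Z[4]=1
i=5: fresh scan; Z[5]=0
i=6: fresh scan; Z[6]=0
i=7: fresh scan; Z[7]=2 scan→box=[7,9)
i=8: min(r-i=1, Z[1]=0)=0; Z[8]=0
i=9: fresh scan; Z[9]=0
i=10: fresh scan; Z[10]=0
i=11: fresh scan; Z[11]=1 scan→box=[11,12)
i=12: fresh scan; Z[12]=5 scan→box=[12,17)
i=13: min(r-i=4, Z[1]=0)=0; Z[13]=0
i=14: min(r-i=3, Z[2]=3)=3; Z[14]=4 scan→box=[14,18)
i=15: min(r-i=3, Z[1]=0)=0; Z[15]=0
i=16: min(r-i=2, Z[2]=3)=2; Z[16]=2
i=17: min(r-i=1, Z[3]=0)=0; Z[17]=0
i=18: fresh scan; Z[18]=0
i=19: fresh scan; Z[19]=0
i=20: fresh scan; Z[20]=0
i=21: fresh scan; Z[21]=0
i=22: fresh scan; Z[22]=2 scan→box=[22,24)
i=23: min(r-i=1, Z[1]=0)=0; Z[23]=0
i=24: fresh scan; Z[24]=0
i=25: fresh scan; Z[25]=0
i=26: fresh scan; Z[26]=0
i=27: fresh scan; Z[27]=0
i=28: fresh scan; Z[28]=0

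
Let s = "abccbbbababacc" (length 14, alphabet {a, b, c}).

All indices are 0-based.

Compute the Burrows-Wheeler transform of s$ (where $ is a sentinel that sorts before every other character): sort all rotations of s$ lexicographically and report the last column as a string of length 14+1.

cbb$bbaabcaccab

rank  rotation         last
    0  $abccbbbababacc  c
    1  ababacc$abccbbb  b
    2  abacc$abccbbbab  b
    3  abccbbbababacc$  $
    4  acc$abccbbbabab  b
    5  bababacc$abccbb  b
    6  babacc$abccbbba  a
    7  bacc$abccbbbaba  a
    8  bbababacc$abccb  b
    9  bbbababacc$abcc  c
   10  bccbbbababacc$a  a
   11  c$abccbbbababac  c
   12  cbbbababacc$abc  c
   13  cc$abccbbbababa  a
   14  ccbbbababacc$ab  b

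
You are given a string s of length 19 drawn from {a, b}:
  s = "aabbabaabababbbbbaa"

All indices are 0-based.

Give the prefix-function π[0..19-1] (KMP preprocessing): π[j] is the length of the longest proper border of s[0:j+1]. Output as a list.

[0, 1, 0, 0, 1, 0, 1, 2, 3, 1, 0, 1, 0, 0, 0, 0, 0, 1, 2]

π[0] = 0
j=1 s[j]='a': π[1]=1 (border 'a')
j=2 s[j]='b': k: 1→0; π[2]=0 (border '')
j=3 s[j]='b': π[3]=0 (border '')
j=4 s[j]='a': π[4]=1 (border 'a')
j=5 s[j]='b': k: 1→0; π[5]=0 (border '')
j=6 s[j]='a': π[6]=1 (border 'a')
j=7 s[j]='a': π[7]=2 (border 'aa')
j=8 s[j]='b': π[8]=3 (border 'aab')
j=9 s[j]='a': k: 3→0; π[9]=1 (border 'a')
j=10 s[j]='b': k: 1→0; π[10]=0 (border '')
j=11 s[j]='a': π[11]=1 (border 'a')
j=12 s[j]='b': k: 1→0; π[12]=0 (border '')
j=13 s[j]='b': π[13]=0 (border '')
j=14 s[j]='b': π[14]=0 (border '')
j=15 s[j]='b': π[15]=0 (border '')
j=16 s[j]='b': π[16]=0 (border '')
j=17 s[j]='a': π[17]=1 (border 'a')
j=18 s[j]='a': π[18]=2 (border 'aa')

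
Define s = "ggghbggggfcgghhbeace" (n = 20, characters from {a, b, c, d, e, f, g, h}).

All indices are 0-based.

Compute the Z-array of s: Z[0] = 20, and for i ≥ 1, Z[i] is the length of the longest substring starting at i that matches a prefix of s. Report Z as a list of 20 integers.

Z[0]=20
i=1: outside box; Z[1]=2 extend→box=[1,3)
i=2: min(r-i=1, Z[1]=2)=1; Z[2]=1
i=3: outside box; Z[3]=0
i=4: outside box; Z[4]=0
i=5: outside box; Z[5]=3 extend→box=[5,8)
i=6: min(r-i=2, Z[1]=2)=2; Z[6]=3 extend→box=[6,9)
i=7: min(r-i=2, Z[1]=2)=2; Z[7]=2
i=8: min(r-i=1, Z[2]=1)=1; Z[8]=1
i=9: outside box; Z[9]=0
i=10: outside box; Z[10]=0
i=11: outside box; Z[11]=2 extend→box=[11,13)
i=12: min(r-i=1, Z[1]=2)=1; Z[12]=1
i=13: outside box; Z[13]=0
i=14: outside box; Z[14]=0
i=15: outside box; Z[15]=0
i=16: outside box; Z[16]=0
i=17: outside box; Z[17]=0
i=18: outside box; Z[18]=0
i=19: outside box; Z[19]=0

[20, 2, 1, 0, 0, 3, 3, 2, 1, 0, 0, 2, 1, 0, 0, 0, 0, 0, 0, 0]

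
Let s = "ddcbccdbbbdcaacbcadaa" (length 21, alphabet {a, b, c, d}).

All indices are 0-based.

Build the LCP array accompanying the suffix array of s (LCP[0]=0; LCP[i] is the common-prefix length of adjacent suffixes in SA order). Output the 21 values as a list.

sorted suffixes:
  #0 SA[0]=20  'a'
  #1 SA[1]=19  'aa'
  #2 SA[2]=12  'aacbcadaa'
  #3 SA[3]=13  'acbcadaa'
  #4 SA[4]=17  'adaa'
  #5 SA[5]=7  'bbbdcaacbcadaa'
  #6 SA[6]=8  'bbdcaacbcadaa'
  #7 SA[7]=15  'bcadaa'
  #8 SA[8]=3  'bccdbbbdcaacbcadaa'
  #9 SA[9]=9  'bdcaacbcadaa'
  #10 SA[10]=11  'caacbcadaa'
  #11 SA[11]=16  'cadaa'
  #12 SA[12]=14  'cbcadaa'
  #13 SA[13]=2  'cbccdbbbdcaacbcadaa'
  #14 SA[14]=4  'ccdbbbdcaacbcadaa'
  #15 SA[15]=5  'cdbbbdcaacbcadaa'
  #16 SA[16]=18  'daa'
  #17 SA[17]=6  'dbbbdcaacbcadaa'
  #18 SA[18]=10  'dcaacbcadaa'
  #19 SA[19]=1  'dcbccdbbbdcaacbcadaa'
  #20 SA[20]=0  'ddcbccdbbbdcaacbcadaa'

SA = [20, 19, 12, 13, 17, 7, 8, 15, 3, 9, 11, 16, 14, 2, 4, 5, 18, 6, 10, 1, 0]
rank  pair      lcp
   1  s[20:],s[19:]  1  'a'
   2  s[19:],s[12:]  2  'aa'
   3  s[12:],s[13:]  1  'a'
   4  s[13:],s[17:]  1  'a'
   5  s[17:],s[7:]  0  ''
   6  s[7:],s[8:]  2  'bb'
   7  s[8:],s[15:]  1  'b'
   8  s[15:],s[3:]  2  'bc'
   9  s[3:],s[9:]  1  'b'
  10  s[9:],s[11:]  0  ''
  11  s[11:],s[16:]  2  'ca'
  12  s[16:],s[14:]  1  'c'
  13  s[14:],s[2:]  3  'cbc'
  14  s[2:],s[4:]  1  'c'
  15  s[4:],s[5:]  1  'c'
  16  s[5:],s[18:]  0  ''
  17  s[18:],s[6:]  1  'd'
  18  s[6:],s[10:]  1  'd'
  19  s[10:],s[1:]  2  'dc'
  20  s[1:],s[0:]  1  'd'

[0, 1, 2, 1, 1, 0, 2, 1, 2, 1, 0, 2, 1, 3, 1, 1, 0, 1, 1, 2, 1]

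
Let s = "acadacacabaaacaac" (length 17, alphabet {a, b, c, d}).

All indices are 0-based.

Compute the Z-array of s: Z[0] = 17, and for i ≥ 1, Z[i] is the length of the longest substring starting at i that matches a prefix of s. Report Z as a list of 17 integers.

[17, 0, 1, 0, 3, 0, 3, 0, 1, 0, 1, 1, 3, 0, 1, 2, 0]

Z[0]=17
i=1: i≥r, start 0; Z[1]=0
i=2: i≥r, start 0; Z[2]=1 extend→box=[2,3)
i=3: i≥r, start 0; Z[3]=0
i=4: i≥r, start 0; Z[4]=3 extend→box=[4,7)
i=5: min(r-i=2, Z[1]=0)=0; Z[5]=0
i=6: min(r-i=1, Z[2]=1)=1; Z[6]=3 extend→box=[6,9)
i=7: min(r-i=2, Z[1]=0)=0; Z[7]=0
i=8: min(r-i=1, Z[2]=1)=1; Z[8]=1
i=9: i≥r, start 0; Z[9]=0
i=10: i≥r, start 0; Z[10]=1 extend→box=[10,11)
i=11: i≥r, start 0; Z[11]=1 extend→box=[11,12)
i=12: i≥r, start 0; Z[12]=3 extend→box=[12,15)
i=13: min(r-i=2, Z[1]=0)=0; Z[13]=0
i=14: min(r-i=1, Z[2]=1)=1; Z[14]=1
i=15: i≥r, start 0; Z[15]=2 extend→box=[15,17)
i=16: min(r-i=1, Z[1]=0)=0; Z[16]=0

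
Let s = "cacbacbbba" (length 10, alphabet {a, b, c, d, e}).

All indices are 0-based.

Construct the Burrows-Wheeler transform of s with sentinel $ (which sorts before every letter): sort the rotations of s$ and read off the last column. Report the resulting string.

rank  rotation     last
    0  $cacbacbbba  a
    1  a$cacbacbbb  b
    2  acbacbbba$c  c
    3  acbbba$cacb  b
    4  ba$cacbacbb  b
    5  bacbbba$cac  c
    6  bba$cacbacb  b
    7  bbba$cacbac  c
    8  cacbacbbba$  $
    9  cbacbbba$ca  a
   10  cbbba$cacba  a

abcbbcbc$aa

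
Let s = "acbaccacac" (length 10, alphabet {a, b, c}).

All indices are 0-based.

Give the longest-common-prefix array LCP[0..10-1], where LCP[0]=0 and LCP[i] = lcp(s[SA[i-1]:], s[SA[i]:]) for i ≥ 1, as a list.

[0, 2, 2, 2, 0, 0, 1, 3, 1, 1]

sorted suffixes:
  #0 SA[0]=8  'ac'
  #1 SA[1]=6  'acac'
  #2 SA[2]=0  'acbaccacac'
  #3 SA[3]=3  'accacac'
  #4 SA[4]=2  'baccacac'
  #5 SA[5]=9  'c'
  #6 SA[6]=7  'cac'
  #7 SA[7]=5  'cacac'
  #8 SA[8]=1  'cbaccacac'
  #9 SA[9]=4  'ccacac'

SA = [8, 6, 0, 3, 2, 9, 7, 5, 1, 4]
[i] adj suffixes → lcp
  [1] 8/6 → 2 ('ac')
  [2] 6/0 → 2 ('ac')
  [3] 0/3 → 2 ('ac')
  [4] 3/2 → 0 ('')
  [5] 2/9 → 0 ('')
  [6] 9/7 → 1 ('c')
  [7] 7/5 → 3 ('cac')
  [8] 5/1 → 1 ('c')
  [9] 1/4 → 1 ('c')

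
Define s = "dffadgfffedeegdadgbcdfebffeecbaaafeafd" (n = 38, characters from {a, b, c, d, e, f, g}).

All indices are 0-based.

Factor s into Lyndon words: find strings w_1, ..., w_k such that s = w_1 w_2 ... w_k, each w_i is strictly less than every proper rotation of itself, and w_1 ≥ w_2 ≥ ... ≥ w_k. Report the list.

["dff", "adgfffedeegd", "adgbcdfebffeecb", "aaafeafd"]

emit factor 1: 'dff' (i=0, period=3)
emit factor 2: 'adgfffedeegd' (i=3, period=12)
emit factor 3: 'adgbcdfebffeecb' (i=15, period=15)
emit factor 4: 'aaafeafd' (i=30, period=8)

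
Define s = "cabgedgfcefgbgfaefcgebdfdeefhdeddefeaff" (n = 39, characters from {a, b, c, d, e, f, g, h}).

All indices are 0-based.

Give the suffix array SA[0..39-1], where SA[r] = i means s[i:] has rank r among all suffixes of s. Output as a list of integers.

sorted suffixes:
  #0 SA[0]=1  'abgedgfcefgbgfaefcgebdfdeefhdeddefeaff'
  #1 SA[1]=15  'aefcgebdfdeefhdeddefeaff'
  #2 SA[2]=36  'aff'
  #3 SA[3]=21  'bdfdeefhdeddefeaff'
  #4 SA[4]=2  'bgedgfcefgbgfaefcgebdfdeefhdeddefeaff'
  #5 SA[5]=12  'bgfaefcgebdfdeefhdeddefeaff'
  #6 SA[6]=0  'cabgedgfcefgbgfaefcgebdfdeefhdeddefeaff'
  #7 SA[7]=8  'cefgbgfaefcgebdfdeefhdeddefeaff'
  #8 SA[8]=18  'cgebdfdeefhdeddefeaff'
  #9 SA[9]=31  'ddefeaff'
  #10 SA[10]=29  'deddefeaff'
  #11 SA[11]=24  'deefhdeddefeaff'
  #12 SA[12]=32  'defeaff'
  #13 SA[13]=22  'dfdeefhdeddefeaff'
  #14 SA[14]=5  'dgfcefgbgfaefcgebdfdeefhdeddefeaff'
  #15 SA[15]=35  'eaff'
  #16 SA[16]=20  'ebdfdeefhdeddefeaff'
  #17 SA[17]=30  'eddefeaff'
  #18 SA[18]=4  'edgfcefgbgfaefcgebdfdeefhdeddefeaff'
  #19 SA[19]=25  'eefhdeddefeaff'
  #20 SA[20]=16  'efcgebdfdeefhdeddefeaff'
  #21 SA[21]=33  'efeaff'
  #22 SA[22]=9  'efgbgfaefcgebdfdeefhdeddefeaff'
  #23 SA[23]=26  'efhdeddefeaff'
  #24 SA[24]=38  'f'
  #25 SA[25]=14  'faefcgebdfdeefhdeddefeaff'
  #26 SA[26]=7  'fcefgbgfaefcgebdfdeefhdeddefeaff'
  #27 SA[27]=17  'fcgebdfdeefhdeddefeaff'
  #28 SA[28]=23  'fdeefhdeddefeaff'
  #29 SA[29]=34  'feaff'
  #30 SA[30]=37  'ff'
  #31 SA[31]=10  'fgbgfaefcgebdfdeefhdeddefeaff'
  #32 SA[32]=27  'fhdeddefeaff'
  #33 SA[33]=11  'gbgfaefcgebdfdeefhdeddefeaff'
  #34 SA[34]=19  'gebdfdeefhdeddefeaff'
  #35 SA[35]=3  'gedgfcefgbgfaefcgebdfdeefhdeddefeaff'
  #36 SA[36]=13  'gfaefcgebdfdeefhdeddefeaff'
  #37 SA[37]=6  'gfcefgbgfaefcgebdfdeefhdeddefeaff'
  #38 SA[38]=28  'hdeddefeaff'

[1, 15, 36, 21, 2, 12, 0, 8, 18, 31, 29, 24, 32, 22, 5, 35, 20, 30, 4, 25, 16, 33, 9, 26, 38, 14, 7, 17, 23, 34, 37, 10, 27, 11, 19, 3, 13, 6, 28]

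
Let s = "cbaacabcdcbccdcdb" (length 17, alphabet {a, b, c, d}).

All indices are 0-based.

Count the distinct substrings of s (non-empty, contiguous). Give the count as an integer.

rank→(start, suffix):
  0 → (2, 'aacabcdcbccdcdb')
  1 → (5, 'abcdcbccdcdb')
  2 → (3, 'acabcdcbccdcdb')
  3 → (16, 'b')
  4 → (1, 'baacabcdcbccdcdb')
  5 → (10, 'bccdcdb')
  6 → (6, 'bcdcbccdcdb')
  7 → (4, 'cabcdcbccdcdb')
  8 → (0, 'cbaacabcdcbccdcdb')
  9 → (9, 'cbccdcdb')
  10 → (11, 'ccdcdb')
  11 → (14, 'cdb')
  12 → (7, 'cdcbccdcdb')
  13 → (12, 'cdcdb')
  14 → (15, 'db')
  15 → (8, 'dcbccdcdb')
  16 → (13, 'dcdb')

SA = [2, 5, 3, 16, 1, 10, 6, 4, 0, 9, 11, 14, 7, 12, 15, 8, 13]
rank  pair      lcp
   1  s[2:],s[5:]  1  'a'
   2  s[5:],s[3:]  1  'a'
   3  s[3:],s[16:]  0  ''
   4  s[16:],s[1:]  1  'b'
   5  s[1:],s[10:]  1  'b'
   6  s[10:],s[6:]  2  'bc'
   7  s[6:],s[4:]  0  ''
   8  s[4:],s[0:]  1  'c'
   9  s[0:],s[9:]  2  'cb'
  10  s[9:],s[11:]  1  'c'
  11  s[11:],s[14:]  1  'c'
  12  s[14:],s[7:]  2  'cd'
  13  s[7:],s[12:]  3  'cdc'
  14  s[12:],s[15:]  0  ''
  15  s[15:],s[8:]  1  'd'
  16  s[8:],s[13:]  2  'dc'

n(n+1)/2 = 17·18/2 = 153
Σ LCP = 0 + 1 + 1 + 0 + 1 + 1 + 2 + 0 + 1 + 2 + 1 + 1 + 2 + 3 + 0 + 1 + 2 = 19
distinct = 153 − 19 = 134

134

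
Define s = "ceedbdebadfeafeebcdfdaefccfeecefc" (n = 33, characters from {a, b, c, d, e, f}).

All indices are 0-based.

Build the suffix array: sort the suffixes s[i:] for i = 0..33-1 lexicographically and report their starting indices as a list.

[8, 21, 12, 7, 16, 4, 32, 24, 17, 0, 29, 25, 20, 3, 5, 18, 9, 11, 6, 15, 28, 2, 14, 27, 1, 30, 22, 31, 23, 19, 10, 13, 26]

rank | idx | suffix
   0 |   8 | adfeafeebcdfdaefccfeecefc
   1 |  21 | aefccfeecefc
   2 |  12 | afeebcdfdaefccfeecefc
   3 |   7 | badfeafeebcdfdaefccfeecefc
   4 |  16 | bcdfdaefccfeecefc
   5 |   4 | bdebadfeafeebcdfdaefccfeecefc
   6 |  32 | c
   7 |  24 | ccfeecefc
   8 |  17 | cdfdaefccfeecefc
   9 |   0 | ceedbdebadfeafeebcdfdaefccfeecefc
  10 |  29 | cefc
  11 |  25 | cfeecefc
  12 |  20 | daefccfeecefc
  13 |   3 | dbdebadfeafeebcdfdaefccfeecefc
  14 |   5 | debadfeafeebcdfdaefccfeecefc
  15 |  18 | dfdaefccfeecefc
  16 |   9 | dfeafeebcdfdaefccfeecefc
  17 |  11 | eafeebcdfdaefccfeecefc
  18 |   6 | ebadfeafeebcdfdaefccfeecefc
  19 |  15 | ebcdfdaefccfeecefc
  20 |  28 | ecefc
  21 |   2 | edbdebadfeafeebcdfdaefccfeecefc
  22 |  14 | eebcdfdaefccfeecefc
  23 |  27 | eecefc
  24 |   1 | eedbdebadfeafeebcdfdaefccfeecefc
  25 |  30 | efc
  26 |  22 | efccfeecefc
  27 |  31 | fc
  28 |  23 | fccfeecefc
  29 |  19 | fdaefccfeecefc
  30 |  10 | feafeebcdfdaefccfeecefc
  31 |  13 | feebcdfdaefccfeecefc
  32 |  26 | feecefc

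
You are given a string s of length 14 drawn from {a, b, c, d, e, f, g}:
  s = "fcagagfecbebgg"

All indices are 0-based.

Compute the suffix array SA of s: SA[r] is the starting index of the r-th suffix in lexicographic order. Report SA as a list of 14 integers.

sorted suffixes:
  #0 SA[0]=2  'agagfecbebgg'
  #1 SA[1]=4  'agfecbebgg'
  #2 SA[2]=9  'bebgg'
  #3 SA[3]=11  'bgg'
  #4 SA[4]=1  'cagagfecbebgg'
  #5 SA[5]=8  'cbebgg'
  #6 SA[6]=10  'ebgg'
  #7 SA[7]=7  'ecbebgg'
  #8 SA[8]=0  'fcagagfecbebgg'
  #9 SA[9]=6  'fecbebgg'
  #10 SA[10]=13  'g'
  #11 SA[11]=3  'gagfecbebgg'
  #12 SA[12]=5  'gfecbebgg'
  #13 SA[13]=12  'gg'

[2, 4, 9, 11, 1, 8, 10, 7, 0, 6, 13, 3, 5, 12]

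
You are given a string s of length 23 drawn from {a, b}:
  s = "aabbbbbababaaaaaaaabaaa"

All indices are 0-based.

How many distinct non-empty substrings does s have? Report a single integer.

209

rank | idx | suffix
   0 |  22 | a
   1 |  21 | aa
   2 |  20 | aaa
   3 |  11 | aaaaaaaabaaa
   4 |  12 | aaaaaaabaaa
   5 |  13 | aaaaaabaaa
   6 |  14 | aaaaabaaa
   7 |  15 | aaaabaaa
   8 |  16 | aaabaaa
   9 |  17 | aabaaa
  10 |   0 | aabbbbbababaaaaaaaabaaa
  11 |  18 | abaaa
  12 |   9 | abaaaaaaaabaaa
  13 |   7 | ababaaaaaaaabaaa
  14 |   1 | abbbbbababaaaaaaaabaaa
  15 |  19 | baaa
  16 |  10 | baaaaaaaabaaa
  17 |   8 | babaaaaaaaabaaa
  18 |   6 | bababaaaaaaaabaaa
  19 |   5 | bbababaaaaaaaabaaa
  20 |   4 | bbbababaaaaaaaabaaa
  21 |   3 | bbbbababaaaaaaaabaaa
  22 |   2 | bbbbbababaaaaaaaabaaa

SA = [22, 21, 20, 11, 12, 13, 14, 15, 16, 17, 0, 18, 9, 7, 1, 19, 10, 8, 6, 5, 4, 3, 2]
i: (SA[i-1],SA[i]) lcp shared
  1: (22,21) 1 'a'
  2: (21,20) 2 'aa'
  3: (20,11) 3 'aaa'
  4: (11,12) 7 'aaaaaaa'
  5: (12,13) 6 'aaaaaa'
  6: (13,14) 5 'aaaaa'
  7: (14,15) 4 'aaaa'
  8: (15,16) 3 'aaa'
  9: (16,17) 2 'aa'
  10: (17,0) 3 'aab'
  11: (0,18) 1 'a'
  12: (18,9) 5 'abaaa'
  13: (9,7) 3 'aba'
  14: (7,1) 2 'ab'
  15: (1,19) 0 ''
  16: (19,10) 4 'baaa'
  17: (10,8) 2 'ba'
  18: (8,6) 4 'baba'
  19: (6,5) 1 'b'
  20: (5,4) 2 'bb'
  21: (4,3) 3 'bbb'
  22: (3,2) 4 'bbbb'

n(n+1)/2 = 23·24/2 = 276
Σ LCP = 0 + 1 + 2 + 3 + 7 + 6 + 5 + 4 + 3 + 2 + 3 + 1 + 5 + 3 + 2 + 0 + 4 + 2 + 4 + 1 + 2 + 3 + 4 = 67
distinct = 276 − 67 = 209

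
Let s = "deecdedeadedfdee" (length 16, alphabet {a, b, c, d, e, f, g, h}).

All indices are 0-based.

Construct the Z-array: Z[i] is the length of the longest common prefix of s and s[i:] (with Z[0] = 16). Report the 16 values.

[16, 0, 0, 0, 2, 0, 2, 0, 0, 2, 0, 1, 0, 3, 0, 0]

Z[0]=16
i=1: outside box; Z[1]=0
i=2: outside box; Z[2]=0
i=3: outside box; Z[3]=0
i=4: outside box; Z[4]=2 extend→box=[4,6)
i=5: min(r-i=1, Z[1]=0)=0; Z[5]=0
i=6: outside box; Z[6]=2 extend→box=[6,8)
i=7: min(r-i=1, Z[1]=0)=0; Z[7]=0
i=8: outside box; Z[8]=0
i=9: outside box; Z[9]=2 extend→box=[9,11)
i=10: min(r-i=1, Z[1]=0)=0; Z[10]=0
i=11: outside box; Z[11]=1 extend→box=[11,12)
i=12: outside box; Z[12]=0
i=13: outside box; Z[13]=3 extend→box=[13,16)
i=14: min(r-i=2, Z[1]=0)=0; Z[14]=0
i=15: min(r-i=1, Z[2]=0)=0; Z[15]=0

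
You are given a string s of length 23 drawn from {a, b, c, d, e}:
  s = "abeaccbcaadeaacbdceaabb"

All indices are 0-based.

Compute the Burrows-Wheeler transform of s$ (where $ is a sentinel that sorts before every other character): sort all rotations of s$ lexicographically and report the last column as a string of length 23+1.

beeca$aeabaccabcaadbacdb

rank  rotation                  last
    0  $abeaccbcaadeaacbdceaabb  b
    1  aabb$abeaccbcaadeaacbdce  e
    2  aacbdceaabb$abeaccbcaade  e
    3  aadeaacbdceaabb$abeaccbc  c
    4  abb$abeaccbcaadeaacbdcea  a
    5  abeaccbcaadeaacbdceaabb$  $
    6  acbdceaabb$abeaccbcaadea  a
    7  accbcaadeaacbdceaabb$abe  e
    8  adeaacbdceaabb$abeaccbca  a
    9  b$abeaccbcaadeaacbdceaab  b
   10  bb$abeaccbcaadeaacbdceaa  a
   11  bcaadeaacbdceaabb$abeacc  c
   12  bdceaabb$abeaccbcaadeaac  c
   13  beaccbcaadeaacbdceaabb$a  a
   14  caadeaacbdceaabb$abeaccb  b
   15  cbcaadeaacbdceaabb$abeac  c
   16  cbdceaabb$abeaccbcaadeaa  a
   17  ccbcaadeaacbdceaabb$abea  a
   18  ceaabb$abeaccbcaadeaacbd  d
   19  dceaabb$abeaccbcaadeaacb  b
   20  deaacbdceaabb$abeaccbcaa  a
   21  eaabb$abeaccbcaadeaacbdc  c
   22  eaacbdceaabb$abeaccbcaad  d
   23  eaccbcaadeaacbdceaabb$ab  b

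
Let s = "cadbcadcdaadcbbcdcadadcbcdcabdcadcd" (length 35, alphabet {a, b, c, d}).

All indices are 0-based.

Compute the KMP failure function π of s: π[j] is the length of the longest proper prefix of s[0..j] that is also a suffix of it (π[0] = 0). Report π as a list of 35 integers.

[0, 0, 0, 0, 1, 2, 3, 1, 0, 0, 0, 0, 1, 0, 0, 1, 0, 1, 2, 3, 0, 0, 1, 0, 1, 0, 1, 2, 0, 0, 1, 2, 3, 1, 0]

π[0] = 0
j=1 s[j]='a': π[1]=0 (border '')
j=2 s[j]='d': π[2]=0 (border '')
j=3 s[j]='b': π[3]=0 (border '')
j=4 s[j]='c': π[4]=1 (border 'c')
j=5 s[j]='a': π[5]=2 (border 'ca')
j=6 s[j]='d': π[6]=3 (border 'cad')
j=7 s[j]='c': k: 3→0; π[7]=1 (border 'c')
j=8 s[j]='d': k: 1→0; π[8]=0 (border '')
j=9 s[j]='a': π[9]=0 (border '')
j=10 s[j]='a': π[10]=0 (border '')
j=11 s[j]='d': π[11]=0 (border '')
j=12 s[j]='c': π[12]=1 (border 'c')
j=13 s[j]='b': k: 1→0; π[13]=0 (border '')
j=14 s[j]='b': π[14]=0 (border '')
j=15 s[j]='c': π[15]=1 (border 'c')
j=16 s[j]='d': k: 1→0; π[16]=0 (border '')
j=17 s[j]='c': π[17]=1 (border 'c')
j=18 s[j]='a': π[18]=2 (border 'ca')
j=19 s[j]='d': π[19]=3 (border 'cad')
j=20 s[j]='a': k: 3→0; π[20]=0 (border '')
j=21 s[j]='d': π[21]=0 (border '')
j=22 s[j]='c': π[22]=1 (border 'c')
j=23 s[j]='b': k: 1→0; π[23]=0 (border '')
j=24 s[j]='c': π[24]=1 (border 'c')
j=25 s[j]='d': k: 1→0; π[25]=0 (border '')
j=26 s[j]='c': π[26]=1 (border 'c')
j=27 s[j]='a': π[27]=2 (border 'ca')
j=28 s[j]='b': k: 2→0; π[28]=0 (border '')
j=29 s[j]='d': π[29]=0 (border '')
j=30 s[j]='c': π[30]=1 (border 'c')
j=31 s[j]='a': π[31]=2 (border 'ca')
j=32 s[j]='d': π[32]=3 (border 'cad')
j=33 s[j]='c': k: 3→0; π[33]=1 (border 'c')
j=34 s[j]='d': k: 1→0; π[34]=0 (border '')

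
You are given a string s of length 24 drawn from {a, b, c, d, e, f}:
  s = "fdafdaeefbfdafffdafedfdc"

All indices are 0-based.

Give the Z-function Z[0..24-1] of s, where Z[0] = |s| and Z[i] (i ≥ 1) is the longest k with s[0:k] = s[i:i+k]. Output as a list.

[24, 0, 0, 3, 0, 0, 0, 0, 1, 0, 4, 0, 0, 1, 1, 4, 0, 0, 1, 0, 0, 2, 0, 0]

Z[0]=24
i=1: fresh scan; Z[1]=0
i=2: fresh scan; Z[2]=0
i=3: fresh scan; Z[3]=3 scan→box=[3,6)
i=4: min(r-i=2, Z[1]=0)=0; Z[4]=0
i=5: min(r-i=1, Z[2]=0)=0; Z[5]=0
i=6: fresh scan; Z[6]=0
i=7: fresh scan; Z[7]=0
i=8: fresh scan; Z[8]=1 scan→box=[8,9)
i=9: fresh scan; Z[9]=0
i=10: fresh scan; Z[10]=4 scan→box=[10,14)
i=11: min(r-i=3, Z[1]=0)=0; Z[11]=0
i=12: min(r-i=2, Z[2]=0)=0; Z[12]=0
i=13: min(r-i=1, Z[3]=3)=1; Z[13]=1
i=14: fresh scan; Z[14]=1 scan→box=[14,15)
i=15: fresh scan; Z[15]=4 scan→box=[15,19)
i=16: min(r-i=3, Z[1]=0)=0; Z[16]=0
i=17: min(r-i=2, Z[2]=0)=0; Z[17]=0
i=18: min(r-i=1, Z[3]=3)=1; Z[18]=1
i=19: fresh scan; Z[19]=0
i=20: fresh scan; Z[20]=0
i=21: fresh scan; Z[21]=2 scan→box=[21,23)
i=22: min(r-i=1, Z[1]=0)=0; Z[22]=0
i=23: fresh scan; Z[23]=0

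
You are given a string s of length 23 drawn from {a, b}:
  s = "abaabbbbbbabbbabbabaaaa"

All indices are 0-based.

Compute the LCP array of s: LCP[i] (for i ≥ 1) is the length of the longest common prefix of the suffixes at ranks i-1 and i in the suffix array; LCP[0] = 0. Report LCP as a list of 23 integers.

[0, 1, 2, 3, 2, 1, 4, 2, 3, 4, 0, 3, 2, 3, 4, 1, 4, 5, 2, 6, 3, 4, 5]

rank→(start, suffix):
  0 → (22, 'a')
  1 → (21, 'aa')
  2 → (20, 'aaa')
  3 → (19, 'aaaa')
  4 → (2, 'aabbbbbbabbbabbabaaaa')
  5 → (17, 'abaaaa')
  6 → (0, 'abaabbbbbbabbbabbabaaaa')
  7 → (14, 'abbabaaaa')
  8 → (10, 'abbbabbabaaaa')
  9 → (3, 'abbbbbbabbbabbabaaaa')
  10 → (18, 'baaaa')
  11 → (1, 'baabbbbbbabbbabbabaaaa')
  12 → (16, 'babaaaa')
  13 → (13, 'babbabaaaa')
  14 → (9, 'babbbabbabaaaa')
  15 → (15, 'bbabaaaa')
  16 → (12, 'bbabbabaaaa')
  17 → (8, 'bbabbbabbabaaaa')
  18 → (11, 'bbbabbabaaaa')
  19 → (7, 'bbbabbbabbabaaaa')
  20 → (6, 'bbbbabbbabbabaaaa')
  21 → (5, 'bbbbbabbbabbabaaaa')
  22 → (4, 'bbbbbbabbbabbabaaaa')

SA = [22, 21, 20, 19, 2, 17, 0, 14, 10, 3, 18, 1, 16, 13, 9, 15, 12, 8, 11, 7, 6, 5, 4]
[i] adj suffixes → lcp
  [1] 22/21 → 1 ('a')
  [2] 21/20 → 2 ('aa')
  [3] 20/19 → 3 ('aaa')
  [4] 19/2 → 2 ('aa')
  [5] 2/17 → 1 ('a')
  [6] 17/0 → 4 ('abaa')
  [7] 0/14 → 2 ('ab')
  [8] 14/10 → 3 ('abb')
  [9] 10/3 → 4 ('abbb')
  [10] 3/18 → 0 ('')
  [11] 18/1 → 3 ('baa')
  [12] 1/16 → 2 ('ba')
  [13] 16/13 → 3 ('bab')
  [14] 13/9 → 4 ('babb')
  [15] 9/15 → 1 ('b')
  [16] 15/12 → 4 ('bbab')
  [17] 12/8 → 5 ('bbabb')
  [18] 8/11 → 2 ('bb')
  [19] 11/7 → 6 ('bbbabb')
  [20] 7/6 → 3 ('bbb')
  [21] 6/5 → 4 ('bbbb')
  [22] 5/4 → 5 ('bbbbb')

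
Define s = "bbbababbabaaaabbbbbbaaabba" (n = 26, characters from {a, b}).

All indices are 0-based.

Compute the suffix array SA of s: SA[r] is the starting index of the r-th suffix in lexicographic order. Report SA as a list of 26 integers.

sorted suffixes:
  #0 SA[0]=25  'a'
  #1 SA[1]=10  'aaaabbbbbbaaabba'
  #2 SA[2]=20  'aaabba'
  #3 SA[3]=11  'aaabbbbbbaaabba'
  #4 SA[4]=21  'aabba'
  #5 SA[5]=12  'aabbbbbbaaabba'
  #6 SA[6]=8  'abaaaabbbbbbaaabba'
  #7 SA[7]=3  'ababbabaaaabbbbbbaaabba'
  #8 SA[8]=22  'abba'
  #9 SA[9]=5  'abbabaaaabbbbbbaaabba'
  #10 SA[10]=13  'abbbbbbaaabba'
  #11 SA[11]=24  'ba'
  #12 SA[12]=9  'baaaabbbbbbaaabba'
  #13 SA[13]=19  'baaabba'
  #14 SA[14]=7  'babaaaabbbbbbaaabba'
  #15 SA[15]=2  'bababbabaaaabbbbbbaaabba'
  #16 SA[16]=4  'babbabaaaabbbbbbaaabba'
  #17 SA[17]=23  'bba'
  #18 SA[18]=18  'bbaaabba'
  #19 SA[19]=6  'bbabaaaabbbbbbaaabba'
  #20 SA[20]=1  'bbababbabaaaabbbbbbaaabba'
  #21 SA[21]=17  'bbbaaabba'
  #22 SA[22]=0  'bbbababbabaaaabbbbbbaaabba'
  #23 SA[23]=16  'bbbbaaabba'
  #24 SA[24]=15  'bbbbbaaabba'
  #25 SA[25]=14  'bbbbbbaaabba'

[25, 10, 20, 11, 21, 12, 8, 3, 22, 5, 13, 24, 9, 19, 7, 2, 4, 23, 18, 6, 1, 17, 0, 16, 15, 14]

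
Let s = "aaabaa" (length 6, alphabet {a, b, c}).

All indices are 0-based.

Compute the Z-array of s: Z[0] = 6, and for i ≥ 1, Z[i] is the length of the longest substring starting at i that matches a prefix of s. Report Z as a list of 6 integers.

Z[0]=6
i=1: outside box; Z[1]=2 grow→box=[1,3)
i=2: min(r-i=1, Z[1]=2)=1; Z[2]=1
i=3: outside box; Z[3]=0
i=4: outside box; Z[4]=2 grow→box=[4,6)
i=5: min(r-i=1, Z[1]=2)=1; Z[5]=1

[6, 2, 1, 0, 2, 1]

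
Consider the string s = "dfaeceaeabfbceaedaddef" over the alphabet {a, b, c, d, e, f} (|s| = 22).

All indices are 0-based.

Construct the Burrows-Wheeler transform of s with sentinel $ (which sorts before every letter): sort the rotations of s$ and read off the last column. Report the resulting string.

fedefefaebead$accaadedb

rank  rotation                 last
    0  $dfaeceaeabfbceaedaddef  f
    1  abfbceaedaddef$dfaeceae  e
    2  addef$dfaeceaeabfbceaed  d
    3  aeabfbceaedaddef$dfaece  e
    4  aeceaeabfbceaedaddef$df  f
    5  aedaddef$dfaeceaeabfbce  e
    6  bceaedaddef$dfaeceaeabf  f
    7  bfbceaedaddef$dfaeceaea  a
    8  ceaeabfbceaedaddef$dfae  e
    9  ceaedaddef$dfaeceaeabfb  b
   10  daddef$dfaeceaeabfbceae  e
   11  ddef$dfaeceaeabfbceaeda  a
   12  def$dfaeceaeabfbceaedad  d
   13  dfaeceaeabfbceaedaddef$  $
   14  eabfbceaedaddef$dfaecea  a
   15  eaeabfbceaedaddef$dfaec  c
   16  eaedaddef$dfaeceaeabfbc  c
   17  eceaeabfbceaedaddef$dfa  a
   18  edaddef$dfaeceaeabfbcea  a
   19  ef$dfaeceaeabfbceaedadd  d
   20  f$dfaeceaeabfbceaedadde  e
   21  faeceaeabfbceaedaddef$d  d
   22  fbceaedaddef$dfaeceaeab  b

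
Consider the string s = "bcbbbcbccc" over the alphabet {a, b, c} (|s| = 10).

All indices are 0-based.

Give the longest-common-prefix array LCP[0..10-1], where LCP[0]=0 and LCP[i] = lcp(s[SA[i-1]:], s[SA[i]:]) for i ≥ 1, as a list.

[0, 2, 1, 3, 2, 0, 1, 2, 1, 2]

rank→(start, suffix):
  0 → (2, 'bbbcbccc')
  1 → (3, 'bbcbccc')
  2 → (0, 'bcbbbcbccc')
  3 → (4, 'bcbccc')
  4 → (6, 'bccc')
  5 → (9, 'c')
  6 → (1, 'cbbbcbccc')
  7 → (5, 'cbccc')
  8 → (8, 'cc')
  9 → (7, 'ccc')

SA = [2, 3, 0, 4, 6, 9, 1, 5, 8, 7]
rank  pair      lcp
   1  s[2:],s[3:]  2  'bb'
   2  s[3:],s[0:]  1  'b'
   3  s[0:],s[4:]  3  'bcb'
   4  s[4:],s[6:]  2  'bc'
   5  s[6:],s[9:]  0  ''
   6  s[9:],s[1:]  1  'c'
   7  s[1:],s[5:]  2  'cb'
   8  s[5:],s[8:]  1  'c'
   9  s[8:],s[7:]  2  'cc'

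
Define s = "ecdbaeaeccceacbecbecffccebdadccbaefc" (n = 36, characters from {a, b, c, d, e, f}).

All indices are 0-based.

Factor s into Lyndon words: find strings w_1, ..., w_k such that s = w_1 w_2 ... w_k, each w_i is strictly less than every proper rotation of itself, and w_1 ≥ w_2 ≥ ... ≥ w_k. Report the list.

["e", "cd", "b", "aeaeccce", "acbecbecffccebdadccbaefc"]

emit factor 1: 'e' (i=0, period=1)
emit factor 2: 'cd' (i=1, period=2)
emit factor 3: 'b' (i=3, period=1)
emit factor 4: 'aeaeccce' (i=4, period=8)
emit factor 5: 'acbecbecffccebdadccbaefc' (i=12, period=24)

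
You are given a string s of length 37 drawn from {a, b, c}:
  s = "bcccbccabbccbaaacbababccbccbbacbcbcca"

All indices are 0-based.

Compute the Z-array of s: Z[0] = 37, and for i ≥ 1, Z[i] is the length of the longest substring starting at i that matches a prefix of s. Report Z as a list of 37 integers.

Z[0]=37
i=1: fresh scan; Z[1]=0
i=2: fresh scan; Z[2]=0
i=3: fresh scan; Z[3]=0
i=4: fresh scan; Z[4]=3 scan→box=[4,7)
i=5: min(r-i=2, Z[1]=0)=0; Z[5]=0
i=6: min(r-i=1, Z[2]=0)=0; Z[6]=0
i=7: fresh scan; Z[7]=0
i=8: fresh scan; Z[8]=1 scan→box=[8,9)
i=9: fresh scan; Z[9]=3 scan→box=[9,12)
i=10: min(r-i=2, Z[1]=0)=0; Z[10]=0
i=11: min(r-i=1, Z[2]=0)=0; Z[11]=0
i=12: fresh scan; Z[12]=1 scan→box=[12,13)
i=13: fresh scan; Z[13]=0
i=14: fresh scan; Z[14]=0
i=15: fresh scan; Z[15]=0
i=16: fresh scan; Z[16]=0
i=17: fresh scan; Z[17]=1 scan→box=[17,18)
i=18: fresh scan; Z[18]=0
i=19: fresh scan; Z[19]=1 scan→box=[19,20)
i=20: fresh scan; Z[20]=0
i=21: fresh scan; Z[21]=3 scan→box=[21,24)
i=22: min(r-i=2, Z[1]=0)=0; Z[22]=0
i=23: min(r-i=1, Z[2]=0)=0; Z[23]=0
i=24: fresh scan; Z[24]=3 scan→box=[24,27)
i=25: min(r-i=2, Z[1]=0)=0; Z[25]=0
i=26: min(r-i=1, Z[2]=0)=0; Z[26]=0
i=27: fresh scan; Z[27]=1 scan→box=[27,28)
i=28: fresh scan; Z[28]=1 scan→box=[28,29)
i=29: fresh scan; Z[29]=0
i=30: fresh scan; Z[30]=0
i=31: fresh scan; Z[31]=2 scan→box=[31,33)
i=32: min(r-i=1, Z[1]=0)=0; Z[32]=0
i=33: fresh scan; Z[33]=3 scan→box=[33,36)
i=34: min(r-i=2, Z[1]=0)=0; Z[34]=0
i=35: min(r-i=1, Z[2]=0)=0; Z[35]=0
i=36: fresh scan; Z[36]=0

[37, 0, 0, 0, 3, 0, 0, 0, 1, 3, 0, 0, 1, 0, 0, 0, 0, 1, 0, 1, 0, 3, 0, 0, 3, 0, 0, 1, 1, 0, 0, 2, 0, 3, 0, 0, 0]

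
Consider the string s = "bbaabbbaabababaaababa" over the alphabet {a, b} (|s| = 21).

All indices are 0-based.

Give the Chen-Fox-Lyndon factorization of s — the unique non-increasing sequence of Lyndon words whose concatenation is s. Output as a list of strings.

["b", "b", "aabbb", "aababab", "aaabab", "a"]

emit factor 1: 'b' (i=0, period=1)
emit factor 2: 'b' (i=1, period=1)
emit factor 3: 'aabbb' (i=2, period=5)
emit factor 4: 'aababab' (i=7, period=7)
emit factor 5: 'aaabab' (i=14, period=6)
emit factor 6: 'a' (i=20, period=1)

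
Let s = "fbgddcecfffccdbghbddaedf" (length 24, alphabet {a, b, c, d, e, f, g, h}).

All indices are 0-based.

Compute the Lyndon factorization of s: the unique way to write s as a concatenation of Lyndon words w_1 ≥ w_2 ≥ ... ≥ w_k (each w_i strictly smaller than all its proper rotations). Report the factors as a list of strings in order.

["f", "bgddcecfffccdbgh", "bdd", "aedf"]

emit factor 1: 'f' (i=0, period=1)
emit factor 2: 'bgddcecfffccdbgh' (i=1, period=16)
emit factor 3: 'bdd' (i=17, period=3)
emit factor 4: 'aedf' (i=20, period=4)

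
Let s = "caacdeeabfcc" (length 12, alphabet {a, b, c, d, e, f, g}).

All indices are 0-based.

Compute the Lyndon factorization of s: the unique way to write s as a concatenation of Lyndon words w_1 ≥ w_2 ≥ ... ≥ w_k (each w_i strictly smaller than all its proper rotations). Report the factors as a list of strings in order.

emit factor 1: 'c' (i=0, period=1)
emit factor 2: 'aacdeeabfcc' (i=1, period=11)

["c", "aacdeeabfcc"]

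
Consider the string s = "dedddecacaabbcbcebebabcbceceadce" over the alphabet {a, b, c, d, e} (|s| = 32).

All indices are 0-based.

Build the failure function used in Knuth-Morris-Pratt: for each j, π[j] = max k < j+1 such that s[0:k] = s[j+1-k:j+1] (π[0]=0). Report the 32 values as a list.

[0, 0, 1, 1, 1, 2, 0, 0, 0, 0, 0, 0, 0, 0, 0, 0, 0, 0, 0, 0, 0, 0, 0, 0, 0, 0, 0, 0, 0, 1, 0, 0]

π[0] = 0
j=1 s[j]='e': π[1]=0 (border '')
j=2 s[j]='d': π[2]=1 (border 'd')
j=3 s[j]='d': k: 1→0; π[3]=1 (border 'd')
j=4 s[j]='d': k: 1→0; π[4]=1 (border 'd')
j=5 s[j]='e': π[5]=2 (border 'de')
j=6 s[j]='c': k: 2→0; π[6]=0 (border '')
j=7 s[j]='a': π[7]=0 (border '')
j=8 s[j]='c': π[8]=0 (border '')
j=9 s[j]='a': π[9]=0 (border '')
j=10 s[j]='a': π[10]=0 (border '')
j=11 s[j]='b': π[11]=0 (border '')
j=12 s[j]='b': π[12]=0 (border '')
j=13 s[j]='c': π[13]=0 (border '')
j=14 s[j]='b': π[14]=0 (border '')
j=15 s[j]='c': π[15]=0 (border '')
j=16 s[j]='e': π[16]=0 (border '')
j=17 s[j]='b': π[17]=0 (border '')
j=18 s[j]='e': π[18]=0 (border '')
j=19 s[j]='b': π[19]=0 (border '')
j=20 s[j]='a': π[20]=0 (border '')
j=21 s[j]='b': π[21]=0 (border '')
j=22 s[j]='c': π[22]=0 (border '')
j=23 s[j]='b': π[23]=0 (border '')
j=24 s[j]='c': π[24]=0 (border '')
j=25 s[j]='e': π[25]=0 (border '')
j=26 s[j]='c': π[26]=0 (border '')
j=27 s[j]='e': π[27]=0 (border '')
j=28 s[j]='a': π[28]=0 (border '')
j=29 s[j]='d': π[29]=1 (border 'd')
j=30 s[j]='c': k: 1→0; π[30]=0 (border '')
j=31 s[j]='e': π[31]=0 (border '')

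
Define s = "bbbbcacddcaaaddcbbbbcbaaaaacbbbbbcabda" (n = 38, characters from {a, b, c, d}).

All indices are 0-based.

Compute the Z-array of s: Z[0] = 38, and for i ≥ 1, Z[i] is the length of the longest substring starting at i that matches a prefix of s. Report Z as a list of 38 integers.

[38, 3, 2, 1, 0, 0, 0, 0, 0, 0, 0, 0, 0, 0, 0, 0, 5, 3, 2, 1, 0, 1, 0, 0, 0, 0, 0, 0, 4, 6, 3, 2, 1, 0, 0, 1, 0, 0]

Z[0]=38
i=1: fresh scan; Z[1]=3 scan→box=[1,4)
i=2: min(r-i=2, Z[1]=3)=2; Z[2]=2
i=3: min(r-i=1, Z[2]=2)=1; Z[3]=1
i=4: fresh scan; Z[4]=0
i=5: fresh scan; Z[5]=0
i=6: fresh scan; Z[6]=0
i=7: fresh scan; Z[7]=0
i=8: fresh scan; Z[8]=0
i=9: fresh scan; Z[9]=0
i=10: fresh scan; Z[10]=0
i=11: fresh scan; Z[11]=0
i=12: fresh scan; Z[12]=0
i=13: fresh scan; Z[13]=0
i=14: fresh scan; Z[14]=0
i=15: fresh scan; Z[15]=0
i=16: fresh scan; Z[16]=5 scan→box=[16,21)
i=17: min(r-i=4, Z[1]=3)=3; Z[17]=3
i=18: min(r-i=3, Z[2]=2)=2; Z[18]=2
i=19: min(r-i=2, Z[3]=1)=1; Z[19]=1
i=20: min(r-i=1, Z[4]=0)=0; Z[20]=0
i=21: fresh scan; Z[21]=1 scan→box=[21,22)
i=22: fresh scan; Z[22]=0
i=23: fresh scan; Z[23]=0
i=24: fresh scan; Z[24]=0
i=25: fresh scan; Z[25]=0
i=26: fresh scan; Z[26]=0
i=27: fresh scan; Z[27]=0
i=28: fresh scan; Z[28]=4 scan→box=[28,32)
i=29: min(r-i=3, Z[1]=3)=3; Z[29]=6 scan→box=[29,35)
i=30: min(r-i=5, Z[1]=3)=3; Z[30]=3
i=31: min(r-i=4, Z[2]=2)=2; Z[31]=2
i=32: min(r-i=3, Z[3]=1)=1; Z[32]=1
i=33: min(r-i=2, Z[4]=0)=0; Z[33]=0
i=34: min(r-i=1, Z[5]=0)=0; Z[34]=0
i=35: fresh scan; Z[35]=1 scan→box=[35,36)
i=36: fresh scan; Z[36]=0
i=37: fresh scan; Z[37]=0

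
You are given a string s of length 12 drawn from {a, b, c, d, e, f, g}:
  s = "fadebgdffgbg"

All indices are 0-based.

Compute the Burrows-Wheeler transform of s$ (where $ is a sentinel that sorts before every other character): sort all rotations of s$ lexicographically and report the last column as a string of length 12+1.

gfgeagd$dfbfb

rank  rotation       last
    0  $fadebgdffgbg  g
    1  adebgdffgbg$f  f
    2  bg$fadebgdffg  g
    3  bgdffgbg$fade  e
    4  debgdffgbg$fa  a
    5  dffgbg$fadebg  g
    6  ebgdffgbg$fad  d
    7  fadebgdffgbg$  $
    8  ffgbg$fadebgd  d
    9  fgbg$fadebgdf  f
   10  g$fadebgdffgb  b
   11  gbg$fadebgdff  f
   12  gdffgbg$fadeb  b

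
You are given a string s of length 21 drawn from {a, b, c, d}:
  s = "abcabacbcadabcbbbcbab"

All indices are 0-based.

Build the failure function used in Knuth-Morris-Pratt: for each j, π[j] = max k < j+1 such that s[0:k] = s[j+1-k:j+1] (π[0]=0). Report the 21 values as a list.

[0, 0, 0, 1, 2, 1, 0, 0, 0, 1, 0, 1, 2, 3, 0, 0, 0, 0, 0, 1, 2]

π[0] = 0
j=1 s[j]='b': π[1]=0 (border '')
j=2 s[j]='c': π[2]=0 (border '')
j=3 s[j]='a': π[3]=1 (border 'a')
j=4 s[j]='b': π[4]=2 (border 'ab')
j=5 s[j]='a': k: 2→0; π[5]=1 (border 'a')
j=6 s[j]='c': k: 1→0; π[6]=0 (border '')
j=7 s[j]='b': π[7]=0 (border '')
j=8 s[j]='c': π[8]=0 (border '')
j=9 s[j]='a': π[9]=1 (border 'a')
j=10 s[j]='d': k: 1→0; π[10]=0 (border '')
j=11 s[j]='a': π[11]=1 (border 'a')
j=12 s[j]='b': π[12]=2 (border 'ab')
j=13 s[j]='c': π[13]=3 (border 'abc')
j=14 s[j]='b': k: 3→0; π[14]=0 (border '')
j=15 s[j]='b': π[15]=0 (border '')
j=16 s[j]='b': π[16]=0 (border '')
j=17 s[j]='c': π[17]=0 (border '')
j=18 s[j]='b': π[18]=0 (border '')
j=19 s[j]='a': π[19]=1 (border 'a')
j=20 s[j]='b': π[20]=2 (border 'ab')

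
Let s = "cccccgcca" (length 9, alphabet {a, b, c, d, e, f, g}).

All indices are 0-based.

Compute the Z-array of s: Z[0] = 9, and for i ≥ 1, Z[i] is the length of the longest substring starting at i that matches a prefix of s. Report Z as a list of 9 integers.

Z[0]=9
i=1: fresh scan; Z[1]=4 extend→box=[1,5)
i=2: min(r-i=3, Z[1]=4)=3; Z[2]=3
i=3: min(r-i=2, Z[2]=3)=2; Z[3]=2
i=4: min(r-i=1, Z[3]=2)=1; Z[4]=1
i=5: fresh scan; Z[5]=0
i=6: fresh scan; Z[6]=2 extend→box=[6,8)
i=7: min(r-i=1, Z[1]=4)=1; Z[7]=1
i=8: fresh scan; Z[8]=0

[9, 4, 3, 2, 1, 0, 2, 1, 0]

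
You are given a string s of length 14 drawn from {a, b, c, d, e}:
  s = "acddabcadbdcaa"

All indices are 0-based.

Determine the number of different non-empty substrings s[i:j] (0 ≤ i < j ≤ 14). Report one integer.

94

sorted suffixes:
  #0 SA[0]=13  'a'
  #1 SA[1]=12  'aa'
  #2 SA[2]=4  'abcadbdcaa'
  #3 SA[3]=0  'acddabcadbdcaa'
  #4 SA[4]=7  'adbdcaa'
  #5 SA[5]=5  'bcadbdcaa'
  #6 SA[6]=9  'bdcaa'
  #7 SA[7]=11  'caa'
  #8 SA[8]=6  'cadbdcaa'
  #9 SA[9]=1  'cddabcadbdcaa'
  #10 SA[10]=3  'dabcadbdcaa'
  #11 SA[11]=8  'dbdcaa'
  #12 SA[12]=10  'dcaa'
  #13 SA[13]=2  'ddabcadbdcaa'

SA = [13, 12, 4, 0, 7, 5, 9, 11, 6, 1, 3, 8, 10, 2]
i: (SA[i-1],SA[i]) lcp shared
  1: (13,12) 1 'a'
  2: (12,4) 1 'a'
  3: (4,0) 1 'a'
  4: (0,7) 1 'a'
  5: (7,5) 0 ''
  6: (5,9) 1 'b'
  7: (9,11) 0 ''
  8: (11,6) 2 'ca'
  9: (6,1) 1 'c'
  10: (1,3) 0 ''
  11: (3,8) 1 'd'
  12: (8,10) 1 'd'
  13: (10,2) 1 'd'

n(n+1)/2 = 14·15/2 = 105
Σ LCP = 0 + 1 + 1 + 1 + 1 + 0 + 1 + 0 + 2 + 1 + 0 + 1 + 1 + 1 = 11
distinct = 105 − 11 = 94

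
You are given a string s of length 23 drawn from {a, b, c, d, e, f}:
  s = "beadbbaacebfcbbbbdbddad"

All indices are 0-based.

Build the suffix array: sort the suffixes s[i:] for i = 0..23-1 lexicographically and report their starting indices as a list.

rank | idx | suffix
   0 |   6 | aacebfcbbbbdbddad
   1 |   7 | acebfcbbbbdbddad
   2 |  21 | ad
   3 |   2 | adbbaacebfcbbbbdbddad
   4 |   5 | baacebfcbbbbdbddad
   5 |   4 | bbaacebfcbbbbdbddad
   6 |  13 | bbbbdbddad
   7 |  14 | bbbdbddad
   8 |  15 | bbdbddad
   9 |  16 | bdbddad
  10 |  18 | bddad
  11 |   0 | beadbbaacebfcbbbbdbddad
  12 |  10 | bfcbbbbdbddad
  13 |  12 | cbbbbdbddad
  14 |   8 | cebfcbbbbdbddad
  15 |  22 | d
  16 |  20 | dad
  17 |   3 | dbbaacebfcbbbbdbddad
  18 |  17 | dbddad
  19 |  19 | ddad
  20 |   1 | eadbbaacebfcbbbbdbddad
  21 |   9 | ebfcbbbbdbddad
  22 |  11 | fcbbbbdbddad

[6, 7, 21, 2, 5, 4, 13, 14, 15, 16, 18, 0, 10, 12, 8, 22, 20, 3, 17, 19, 1, 9, 11]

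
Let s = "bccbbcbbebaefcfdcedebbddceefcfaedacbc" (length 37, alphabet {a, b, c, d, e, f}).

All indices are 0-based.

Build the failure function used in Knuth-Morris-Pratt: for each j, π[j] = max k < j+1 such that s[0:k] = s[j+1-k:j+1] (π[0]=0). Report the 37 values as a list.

[0, 0, 0, 1, 1, 2, 1, 1, 0, 1, 0, 0, 0, 0, 0, 0, 0, 0, 0, 0, 1, 1, 0, 0, 0, 0, 0, 0, 0, 0, 0, 0, 0, 0, 0, 1, 2]

π[0] = 0
j=1 s[j]='c': π[1]=0 (border '')
j=2 s[j]='c': π[2]=0 (border '')
j=3 s[j]='b': π[3]=1 (border 'b')
j=4 s[j]='b': k: 1→0; π[4]=1 (border 'b')
j=5 s[j]='c': π[5]=2 (border 'bc')
j=6 s[j]='b': k: 2→0; π[6]=1 (border 'b')
j=7 s[j]='b': k: 1→0; π[7]=1 (border 'b')
j=8 s[j]='e': k: 1→0; π[8]=0 (border '')
j=9 s[j]='b': π[9]=1 (border 'b')
j=10 s[j]='a': k: 1→0; π[10]=0 (border '')
j=11 s[j]='e': π[11]=0 (border '')
j=12 s[j]='f': π[12]=0 (border '')
j=13 s[j]='c': π[13]=0 (border '')
j=14 s[j]='f': π[14]=0 (border '')
j=15 s[j]='d': π[15]=0 (border '')
j=16 s[j]='c': π[16]=0 (border '')
j=17 s[j]='e': π[17]=0 (border '')
j=18 s[j]='d': π[18]=0 (border '')
j=19 s[j]='e': π[19]=0 (border '')
j=20 s[j]='b': π[20]=1 (border 'b')
j=21 s[j]='b': k: 1→0; π[21]=1 (border 'b')
j=22 s[j]='d': k: 1→0; π[22]=0 (border '')
j=23 s[j]='d': π[23]=0 (border '')
j=24 s[j]='c': π[24]=0 (border '')
j=25 s[j]='e': π[25]=0 (border '')
j=26 s[j]='e': π[26]=0 (border '')
j=27 s[j]='f': π[27]=0 (border '')
j=28 s[j]='c': π[28]=0 (border '')
j=29 s[j]='f': π[29]=0 (border '')
j=30 s[j]='a': π[30]=0 (border '')
j=31 s[j]='e': π[31]=0 (border '')
j=32 s[j]='d': π[32]=0 (border '')
j=33 s[j]='a': π[33]=0 (border '')
j=34 s[j]='c': π[34]=0 (border '')
j=35 s[j]='b': π[35]=1 (border 'b')
j=36 s[j]='c': π[36]=2 (border 'bc')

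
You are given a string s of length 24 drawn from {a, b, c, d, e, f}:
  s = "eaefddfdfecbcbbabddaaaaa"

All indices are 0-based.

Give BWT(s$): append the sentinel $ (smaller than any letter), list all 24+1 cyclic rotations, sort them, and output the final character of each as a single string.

aaaaadbebccabedbfdf$faedd

rank  rotation                   last
    0  $eaefddfdfecbcbbabddaaaaa  a
    1  a$eaefddfdfecbcbbabddaaaa  a
    2  aa$eaefddfdfecbcbbabddaaa  a
    3  aaa$eaefddfdfecbcbbabddaa  a
    4  aaaa$eaefddfdfecbcbbabdda  a
    5  aaaaa$eaefddfdfecbcbbabdd  d
    6  abddaaaaa$eaefddfdfecbcbb  b
    7  aefddfdfecbcbbabddaaaaa$e  e
    8  babddaaaaa$eaefddfdfecbcb  b
    9  bbabddaaaaa$eaefddfdfecbc  c
   10  bcbbabddaaaaa$eaefddfdfec  c
   11  bddaaaaa$eaefddfdfecbcbba  a
   12  cbbabddaaaaa$eaefddfdfecb  b
   13  cbcbbabddaaaaa$eaefddfdfe  e
   14  daaaaa$eaefddfdfecbcbbabd  d
   15  ddaaaaa$eaefddfdfecbcbbab  b
   16  ddfdfecbcbbabddaaaaa$eaef  f
   17  dfdfecbcbbabddaaaaa$eaefd  d
   18  dfecbcbbabddaaaaa$eaefddf  f
   19  eaefddfdfecbcbbabddaaaaa$  $
   20  ecbcbbabddaaaaa$eaefddfdf  f
   21  efddfdfecbcbbabddaaaaa$ea  a
   22  fddfdfecbcbbabddaaaaa$eae  e
   23  fdfecbcbbabddaaaaa$eaefdd  d
   24  fecbcbbabddaaaaa$eaefddfd  d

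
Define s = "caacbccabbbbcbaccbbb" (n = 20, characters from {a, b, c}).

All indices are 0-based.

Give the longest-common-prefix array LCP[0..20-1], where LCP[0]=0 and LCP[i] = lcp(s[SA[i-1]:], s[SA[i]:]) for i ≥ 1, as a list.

rank→(start, suffix):
  0 → (1, 'aacbccabbbbcbaccbbb')
  1 → (7, 'abbbbcbaccbbb')
  2 → (2, 'acbccabbbbcbaccbbb')
  3 → (14, 'accbbb')
  4 → (19, 'b')
  5 → (13, 'baccbbb')
  6 → (18, 'bb')
  7 → (17, 'bbb')
  8 → (8, 'bbbbcbaccbbb')
  9 → (9, 'bbbcbaccbbb')
  10 → (10, 'bbcbaccbbb')
  11 → (11, 'bcbaccbbb')
  12 → (4, 'bccabbbbcbaccbbb')
  13 → (0, 'caacbccabbbbcbaccbbb')
  14 → (6, 'cabbbbcbaccbbb')
  15 → (12, 'cbaccbbb')
  16 → (16, 'cbbb')
  17 → (3, 'cbccabbbbcbaccbbb')
  18 → (5, 'ccabbbbcbaccbbb')
  19 → (15, 'ccbbb')

SA = [1, 7, 2, 14, 19, 13, 18, 17, 8, 9, 10, 11, 4, 0, 6, 12, 16, 3, 5, 15]
rank  pair      lcp
   1  s[1:],s[7:]  1  'a'
   2  s[7:],s[2:]  1  'a'
   3  s[2:],s[14:]  2  'ac'
   4  s[14:],s[19:]  0  ''
   5  s[19:],s[13:]  1  'b'
   6  s[13:],s[18:]  1  'b'
   7  s[18:],s[17:]  2  'bb'
   8  s[17:],s[8:]  3  'bbb'
   9  s[8:],s[9:]  3  'bbb'
  10  s[9:],s[10:]  2  'bb'
  11  s[10:],s[11:]  1  'b'
  12  s[11:],s[4:]  2  'bc'
  13  s[4:],s[0:]  0  ''
  14  s[0:],s[6:]  2  'ca'
  15  s[6:],s[12:]  1  'c'
  16  s[12:],s[16:]  2  'cb'
  17  s[16:],s[3:]  2  'cb'
  18  s[3:],s[5:]  1  'c'
  19  s[5:],s[15:]  2  'cc'

[0, 1, 1, 2, 0, 1, 1, 2, 3, 3, 2, 1, 2, 0, 2, 1, 2, 2, 1, 2]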